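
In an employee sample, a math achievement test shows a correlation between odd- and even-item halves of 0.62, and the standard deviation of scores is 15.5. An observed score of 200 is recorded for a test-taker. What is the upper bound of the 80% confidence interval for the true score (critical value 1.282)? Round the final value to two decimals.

209.62

Full-length reliability (Spearman-Brown) = 2(0.62)/(1+0.62) ≈ 0.7654
SEM = 15.5000 * √(1 − 0.7654) = 15.5000 * √0.2346 ≈ 15.5000 * 0.4843 ≈ 7.5070
Margin = 1.282 * 7.5070 ≈ 9.6240
Upper bound: 200 + 9.6240 = 209.6240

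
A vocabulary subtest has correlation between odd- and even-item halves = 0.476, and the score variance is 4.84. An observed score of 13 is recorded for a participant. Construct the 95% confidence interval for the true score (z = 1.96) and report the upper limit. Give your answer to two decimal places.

15.57

σ = 4.84^(1/2) = 2.200
r_full = 2·0.476 / (1 + 0.476) ≃ 0.645
SEM = 2.200 * √(1 − 0.645) = 2.200 * √0.355 ≃ 2.200 * 0.596 ≃ 1.311
Margin = 1.96 * 1.311 ≃ 2.569
Upper limit = 13 + 2.569 ≃ 15.569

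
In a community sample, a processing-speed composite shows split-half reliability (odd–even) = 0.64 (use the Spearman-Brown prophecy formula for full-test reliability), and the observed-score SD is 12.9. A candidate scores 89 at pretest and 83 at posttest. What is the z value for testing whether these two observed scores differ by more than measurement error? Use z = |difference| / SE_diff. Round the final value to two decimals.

0.70

Spearman-Brown: r = 2(0.64) / (1 + 0.64) = 1.280 / 1.640 ≈ 0.780
SEM = 12.900 · √(1 − 0.780) = 12.900 · √0.220 ≈ 12.900 · 0.469 ≈ 6.044
SE_diff = √2 · SEM ≈ 8.547
z = |89 − 83| / 8.547 = 6 / 8.547 ≈ 0.702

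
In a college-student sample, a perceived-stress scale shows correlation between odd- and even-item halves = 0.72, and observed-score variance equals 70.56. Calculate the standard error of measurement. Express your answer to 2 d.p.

3.39

SD = √70.56 = 8.4000
Spearman-Brown: r = 2(0.72) / (1 + 0.72) = 1.4400 / 1.7200 ≈ 0.8372
SEM = 8.4000 × √(1 − 0.8372) = 8.4000 × √0.1628 ≈ 8.4000 × 0.4035 ≈ 3.3892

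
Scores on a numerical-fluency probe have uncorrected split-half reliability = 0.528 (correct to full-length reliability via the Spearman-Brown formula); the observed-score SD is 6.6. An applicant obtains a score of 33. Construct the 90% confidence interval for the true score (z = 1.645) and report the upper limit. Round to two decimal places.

39.03

r_full = 2·0.528 / (1 + 0.528) ≈ 0.6911
SEM = 6.6000 · √(1 − 0.6911) = 6.6000 · √0.3089 ≈ 6.6000 · 0.5558 ≈ 3.6682
Margin = 1.645 · 3.6682 ≈ 6.0342
Upper bound: 33 + 6.0342 = 39.0342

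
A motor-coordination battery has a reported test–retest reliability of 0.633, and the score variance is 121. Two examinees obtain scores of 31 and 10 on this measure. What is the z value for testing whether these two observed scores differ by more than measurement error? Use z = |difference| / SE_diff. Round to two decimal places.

σ = 121^(1/2) = 11.000
SEM = 11.000·√(1 − 0.633) ≈ 6.664
SE_diff = √2 · SEM ≈ 9.424
z = 21 / 9.424 ≈ 2.228

2.23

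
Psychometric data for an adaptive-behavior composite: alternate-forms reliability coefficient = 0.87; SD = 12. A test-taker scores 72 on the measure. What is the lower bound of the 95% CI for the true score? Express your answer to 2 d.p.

63.52

The standard error of measurement is 12.00000×√(1 − 0.87000) ≈ 12.00000×0.36056 ≈ 4.32666.
1.96 × SEM ≈ 8.48026
Lower limit = 72 − 8.48026 ≈ 63.51974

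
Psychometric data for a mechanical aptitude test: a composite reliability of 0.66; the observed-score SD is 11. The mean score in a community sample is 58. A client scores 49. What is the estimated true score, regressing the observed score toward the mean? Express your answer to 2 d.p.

52.06

Estimated true score = 0.66000×49 + (1 − 0.66000)×58 ≈ 52.06000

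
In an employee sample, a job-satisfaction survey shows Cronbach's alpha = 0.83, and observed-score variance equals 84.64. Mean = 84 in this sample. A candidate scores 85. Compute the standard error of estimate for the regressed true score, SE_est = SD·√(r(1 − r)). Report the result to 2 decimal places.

SD = √84.64 = 9.200
SE_est = SD * √(r(1 − r)) = 9.200 * √0.141 ≈ 9.200 * 0.376 ≈ 3.456

3.46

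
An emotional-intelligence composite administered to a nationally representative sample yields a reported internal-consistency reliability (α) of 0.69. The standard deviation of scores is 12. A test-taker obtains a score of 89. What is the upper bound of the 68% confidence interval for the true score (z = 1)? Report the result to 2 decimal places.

95.68

The standard error of measurement is 12.0000*√(1 − 0.6900) ≈ 12.0000*0.5568 ≈ 6.6813.
Margin = 1 * 6.6813 ≈ 6.6813
Upper limit = 89 + 6.6813 ≈ 95.6813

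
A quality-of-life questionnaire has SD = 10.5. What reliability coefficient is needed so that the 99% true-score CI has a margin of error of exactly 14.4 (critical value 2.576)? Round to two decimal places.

SEM needed = half-width / z = 14.4/2.576 ≈ 5.59006
r = 1 − (SEM / SD)² = 1 − (5.59006 / 10.5)² ≈ 1 − 0.28344 ≈ 0.71656

0.72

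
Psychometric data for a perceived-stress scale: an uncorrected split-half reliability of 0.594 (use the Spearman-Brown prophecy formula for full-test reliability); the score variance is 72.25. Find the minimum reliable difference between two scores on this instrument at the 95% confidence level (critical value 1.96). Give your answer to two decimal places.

11.89

σ = 72.25^(1/2) = 8.500
r_full = 2·0.594 / (1 + 0.594) ≃ 0.745
SEM = 8.500 · √(1 − 0.745) = 8.500 · √0.255 ≃ 8.500 · 0.505 ≃ 4.290
SE_diff = SEM · √2 ≃ 4.290 · 1.414 ≃ 6.067
Smallest detectable difference = 1.96·6.067 ≃ 11.891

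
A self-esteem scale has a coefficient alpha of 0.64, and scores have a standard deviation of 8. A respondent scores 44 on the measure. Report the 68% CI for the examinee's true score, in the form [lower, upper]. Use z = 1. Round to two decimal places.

SEM = 8.00000*√(1 − 0.64000) ≈ 4.80000
1 * SEM ≈ 4.80000
Interval: (39.20000, 48.80000)

[39.20, 48.80]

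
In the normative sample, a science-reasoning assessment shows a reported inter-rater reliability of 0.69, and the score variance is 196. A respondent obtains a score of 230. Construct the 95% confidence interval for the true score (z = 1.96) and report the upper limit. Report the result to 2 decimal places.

SD = √196 = 14.000
The standard error of measurement is 14.000·√(1 − 0.690) ≈ 14.000·0.557 ≈ 7.795.
Margin = 1.96 · 7.795 ≈ 15.278
Upper limit = 230 + 15.278 ≈ 245.278

245.28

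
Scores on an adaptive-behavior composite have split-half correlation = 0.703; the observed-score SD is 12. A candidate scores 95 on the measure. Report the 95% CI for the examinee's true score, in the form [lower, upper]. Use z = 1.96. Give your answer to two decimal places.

[85.18, 104.82]

Spearman-Brown: r = 2(0.703) / (1 + 0.703) = 1.40600 / 1.70300 ≈ 0.82560
The standard error of measurement is 12.00000×√(1 − 0.82560) ≈ 12.00000×0.41761 ≈ 5.01132.
1.96 × SEM ≈ 9.82219
95% CI: 95 ± 9.82219 = [85.17781, 104.82219]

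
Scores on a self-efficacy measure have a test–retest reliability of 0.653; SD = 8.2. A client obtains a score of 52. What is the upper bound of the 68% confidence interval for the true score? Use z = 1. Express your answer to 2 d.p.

56.83

SEM = 8.200 * √(1 − 0.653) = 8.200 * √0.347 ≈ 8.200 * 0.589 ≈ 4.830
1 * SEM ≈ 4.830
Upper bound: 52 + 4.830 = 56.830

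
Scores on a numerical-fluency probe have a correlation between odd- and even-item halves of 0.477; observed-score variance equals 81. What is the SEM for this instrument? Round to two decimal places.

5.36

SD = √81 ≈ 9.0000
r_full = 2·0.477 / (1 + 0.477) ≈ 0.6459
SEM = 9.0000 × √(1 − 0.6459) = 9.0000 × √0.3541 ≈ 9.0000 × 0.5951 ≈ 5.3555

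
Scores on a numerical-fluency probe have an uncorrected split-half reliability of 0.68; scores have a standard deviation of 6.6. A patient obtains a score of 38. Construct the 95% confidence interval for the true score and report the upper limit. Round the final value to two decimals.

Full-length reliability (Spearman-Brown) = 2(0.68)/(1+0.68) ≈ 0.810
SEM = 6.600*√(1 − 0.810) ≈ 2.880
Margin = 1.96 * 2.880 ≈ 5.646
Upper limit = 38 + 5.646 ≈ 43.646

43.65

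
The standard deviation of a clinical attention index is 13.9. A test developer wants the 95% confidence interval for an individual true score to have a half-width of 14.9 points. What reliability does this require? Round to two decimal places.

0.70

Required SEM = 14.9 / 1.96 ≃ 7.602
r = 1 − (SEM / SD)² = 1 − (7.602 / 13.9)² ≃ 1 − 0.299 ≃ 0.701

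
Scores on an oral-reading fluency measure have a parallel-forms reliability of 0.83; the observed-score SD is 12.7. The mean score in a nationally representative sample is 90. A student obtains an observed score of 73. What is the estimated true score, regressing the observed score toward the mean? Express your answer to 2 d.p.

Estimated true score = 0.830*73 + (1 − 0.830)*90 ≈ 75.890

75.89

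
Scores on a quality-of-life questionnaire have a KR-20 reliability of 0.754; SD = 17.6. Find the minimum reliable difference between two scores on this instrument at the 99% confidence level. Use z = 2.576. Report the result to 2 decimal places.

31.80

SEM = 17.6000 × √(1 − 0.7540) = 17.6000 × √0.2460 ≈ 17.6000 × 0.4960 ≈ 8.7293
SE_diff = √2 × SEM ≈ 12.3451
Smallest detectable difference = 2.576×12.3451 ≈ 31.8010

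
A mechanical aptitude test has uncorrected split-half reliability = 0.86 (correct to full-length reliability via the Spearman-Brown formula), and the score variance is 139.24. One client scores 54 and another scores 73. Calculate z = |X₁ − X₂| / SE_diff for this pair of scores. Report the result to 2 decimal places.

4.15

σ = 139.24^(1/2) = 11.80000
Spearman-Brown: r = 2(0.86) / (1 + 0.86) = 1.72000 / 1.86000 ≈ 0.92473
SEM = 11.80000 · √(1 − 0.92473) = 11.80000 · √0.07527 ≈ 11.80000 · 0.27435 ≈ 3.23735
SE_diff = SEM · √2 ≈ 3.23735 · 1.41421 ≈ 4.57830
z = 19 / 4.57830 ≈ 4.15001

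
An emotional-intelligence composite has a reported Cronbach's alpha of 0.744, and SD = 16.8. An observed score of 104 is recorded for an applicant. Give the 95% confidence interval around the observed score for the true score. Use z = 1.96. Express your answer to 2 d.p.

SEM = 16.8000 · √(1 − 0.7440) = 16.8000 · √0.2560 ≈ 16.8000 · 0.5060 ≈ 8.5002
1.96 · SEM ≈ 16.6604
95% CI: 104 ± 16.6604 = [87.3396, 120.6604]

[87.34, 120.66]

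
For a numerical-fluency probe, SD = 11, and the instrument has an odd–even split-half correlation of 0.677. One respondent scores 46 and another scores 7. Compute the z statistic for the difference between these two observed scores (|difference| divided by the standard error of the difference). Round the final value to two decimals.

r_full = 2·0.677 / (1 + 0.677) ≈ 0.807
SEM = 11.000 * √(1 − 0.807) = 11.000 * √0.193 ≈ 11.000 * 0.439 ≈ 4.828
SE_diff = √2 * SEM ≈ 6.827
z = |46 − 7| / 6.827 = 39 / 6.827 ≈ 5.712

5.71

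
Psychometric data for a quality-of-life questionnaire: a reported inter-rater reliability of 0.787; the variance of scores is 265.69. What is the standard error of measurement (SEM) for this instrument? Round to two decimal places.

7.52

SD = √265.69 ≃ 16.30000
The standard error of measurement is 16.30000*√(1 − 0.78700) ≃ 16.30000*0.46152 ≃ 7.52276.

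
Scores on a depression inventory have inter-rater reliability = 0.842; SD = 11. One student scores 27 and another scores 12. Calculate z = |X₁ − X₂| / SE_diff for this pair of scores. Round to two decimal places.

SEM = 11.0000×√(1 − 0.8420) ≈ 4.3724
SE_diff = √2 × SEM ≈ 6.1835
z = 15 / 6.1835 ≈ 2.4258

2.43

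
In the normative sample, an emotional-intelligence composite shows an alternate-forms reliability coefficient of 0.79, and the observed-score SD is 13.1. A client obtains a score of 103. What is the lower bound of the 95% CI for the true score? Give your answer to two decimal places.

The standard error of measurement is 13.10000*√(1 − 0.79000) ≈ 13.10000*0.45826 ≈ 6.00317.
Margin = 1.96 * 6.00317 ≈ 11.76622
Lower bound: 103 − 11.76622 = 91.23378

91.23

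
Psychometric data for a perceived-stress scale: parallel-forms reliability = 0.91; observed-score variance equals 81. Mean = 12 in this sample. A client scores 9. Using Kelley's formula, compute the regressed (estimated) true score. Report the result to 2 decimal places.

T̂ = r·X + (1 − r)·M = 0.910*9 + 0.090*12 = 8.190 + 1.080 ≈ 9.270

9.27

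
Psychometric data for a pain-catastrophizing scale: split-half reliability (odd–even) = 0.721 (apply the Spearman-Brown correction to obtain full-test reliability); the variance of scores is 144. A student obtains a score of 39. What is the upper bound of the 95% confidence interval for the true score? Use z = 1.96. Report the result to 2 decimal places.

48.47

σ = 144^(1/2) = 12.000
Spearman-Brown: r = 2(0.721) / (1 + 0.721) = 1.442 / 1.721 ≈ 0.838
SEM = 12.000 * √(1 − 0.838) = 12.000 * √0.162 ≈ 12.000 * 0.403 ≈ 4.832
Half-width = 1.96*4.832 ≈ 9.470
Upper limit = 39 + 9.470 ≈ 48.470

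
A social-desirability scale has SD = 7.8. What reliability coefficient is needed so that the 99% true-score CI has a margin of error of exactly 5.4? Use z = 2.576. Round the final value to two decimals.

Required SEM = 5.4 / 2.576 ≈ 2.0963
r = 1 − (SEM / SD)² = 1 − (2.0963 / 7.8)² ≈ 1 − 0.0722 ≈ 0.9278

0.93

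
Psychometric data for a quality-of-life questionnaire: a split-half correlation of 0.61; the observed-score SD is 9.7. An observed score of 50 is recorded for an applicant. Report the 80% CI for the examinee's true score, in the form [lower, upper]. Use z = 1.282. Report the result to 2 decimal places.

[43.88, 56.12]

r_full = 2·0.61 / (1 + 0.61) ≈ 0.758
SEM = 9.700×√(1 − 0.758) ≈ 4.774
Margin = 1.282 × 4.774 ≈ 6.120
CI = 50 ± 6.120 → [43.880, 56.120]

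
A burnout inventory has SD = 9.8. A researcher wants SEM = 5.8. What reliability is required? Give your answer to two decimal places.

Required reliability = 1 − (SEM/SD)² = 1 − 0.3503 ≈ 0.6497

0.65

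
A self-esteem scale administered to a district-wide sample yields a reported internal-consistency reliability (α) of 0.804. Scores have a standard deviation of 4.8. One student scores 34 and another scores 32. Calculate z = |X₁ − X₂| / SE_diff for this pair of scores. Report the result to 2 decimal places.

SEM = 4.80000·√(1 − 0.80400) ≈ 2.12505
Standard error of the difference = 2.12505·√2 ≈ 3.00528
z = |34 − 32| / 3.00528 = 2 / 3.00528 ≈ 0.66550

0.67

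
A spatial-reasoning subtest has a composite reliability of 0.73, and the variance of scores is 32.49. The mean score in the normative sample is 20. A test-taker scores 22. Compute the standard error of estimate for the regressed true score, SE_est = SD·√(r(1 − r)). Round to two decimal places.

SD = √32.49 = 5.7000
SE_est = SD · √(r(1 − r)) = 5.7000 · √0.1971 ≈ 5.7000 · 0.4440 ≈ 2.5306

2.53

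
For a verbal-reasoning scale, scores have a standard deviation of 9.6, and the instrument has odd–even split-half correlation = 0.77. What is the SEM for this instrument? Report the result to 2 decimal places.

3.46

Full-length reliability (Spearman-Brown) = 2(0.77)/(1+0.77) ≃ 0.8701
SEM = 9.6000·√(1 − 0.8701) ≃ 3.4606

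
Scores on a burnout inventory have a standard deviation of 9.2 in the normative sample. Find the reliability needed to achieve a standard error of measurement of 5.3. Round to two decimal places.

Required reliability = 1 − (SEM/SD)² = 1 − 0.332 ≃ 0.668

0.67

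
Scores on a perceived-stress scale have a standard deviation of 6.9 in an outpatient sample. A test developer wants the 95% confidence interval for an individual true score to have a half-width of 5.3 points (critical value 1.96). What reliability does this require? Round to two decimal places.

0.85

SEM needed = half-width / z = 5.3/1.96 ≃ 2.704
r = 1 − (2.704/6.9)² ≃ 1 − 0.154 ≃ 0.846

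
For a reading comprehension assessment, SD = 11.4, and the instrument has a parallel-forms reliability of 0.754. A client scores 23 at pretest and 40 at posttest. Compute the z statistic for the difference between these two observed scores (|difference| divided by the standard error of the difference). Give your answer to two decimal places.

2.13

SEM = 11.40000 × √(1 − 0.75400) = 11.40000 × √0.24600 ≈ 11.40000 × 0.49598 ≈ 5.65422
Standard error of the difference = 5.65422·√2 ≈ 7.99627
z = 17 / 7.99627 ≈ 2.12599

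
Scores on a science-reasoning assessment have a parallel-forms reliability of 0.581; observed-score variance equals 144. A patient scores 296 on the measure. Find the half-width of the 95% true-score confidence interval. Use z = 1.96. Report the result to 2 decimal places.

15.22

SD = √144 = 12.0000
SEM = 12.0000 × √(1 − 0.5810) = 12.0000 × √0.4190 ≃ 12.0000 × 0.6473 ≃ 7.7676
Half-width = 1.96×7.7676 ≃ 15.2245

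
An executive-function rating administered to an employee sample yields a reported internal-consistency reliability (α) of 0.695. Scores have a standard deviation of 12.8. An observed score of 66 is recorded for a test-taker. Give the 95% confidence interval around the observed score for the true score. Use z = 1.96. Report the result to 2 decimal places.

[52.14, 79.86]

SEM = 12.8000 × √(1 − 0.6950) = 12.8000 × √0.3050 ≃ 12.8000 × 0.5523 ≃ 7.0690
Margin = 1.96 × 7.0690 ≃ 13.8553
Interval: (52.1447, 79.8553)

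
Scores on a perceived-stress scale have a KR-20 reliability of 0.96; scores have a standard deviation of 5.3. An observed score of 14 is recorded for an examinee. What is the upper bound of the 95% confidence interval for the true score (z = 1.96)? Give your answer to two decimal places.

16.08

SEM = 5.30000 * √(1 − 0.96000) = 5.30000 * √0.04000 ≈ 5.30000 * 0.20000 ≈ 1.06000
Margin = 1.96 * 1.06000 ≈ 2.07760
Upper limit = 14 + 2.07760 ≈ 16.07760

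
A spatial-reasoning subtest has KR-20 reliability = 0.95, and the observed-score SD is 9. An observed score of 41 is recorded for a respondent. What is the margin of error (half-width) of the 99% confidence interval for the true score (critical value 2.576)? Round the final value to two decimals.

5.18

The standard error of measurement is 9.000·√(1 − 0.950) ≈ 9.000·0.224 ≈ 2.012.
2.576 · SEM ≈ 5.184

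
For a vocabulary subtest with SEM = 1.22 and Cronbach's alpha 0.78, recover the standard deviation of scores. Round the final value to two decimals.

2.60

SD = SEM / √(1 − r) = 1.22 / √0.220 ≈ 1.22 / 0.469 ≈ 2.601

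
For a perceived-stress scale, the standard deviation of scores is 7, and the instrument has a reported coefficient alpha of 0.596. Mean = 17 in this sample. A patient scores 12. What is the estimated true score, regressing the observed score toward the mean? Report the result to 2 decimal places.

Estimated true score = 0.5960*12 + (1 − 0.5960)*17 ≃ 14.0200

14.02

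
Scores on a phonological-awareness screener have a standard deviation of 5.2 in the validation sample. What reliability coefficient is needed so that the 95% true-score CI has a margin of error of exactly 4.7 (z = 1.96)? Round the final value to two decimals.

SEM needed = half-width / z = 4.7/1.96 ≈ 2.398
r = 1 − (2.398/5.2)² ≈ 1 − 0.213 ≈ 0.787

0.79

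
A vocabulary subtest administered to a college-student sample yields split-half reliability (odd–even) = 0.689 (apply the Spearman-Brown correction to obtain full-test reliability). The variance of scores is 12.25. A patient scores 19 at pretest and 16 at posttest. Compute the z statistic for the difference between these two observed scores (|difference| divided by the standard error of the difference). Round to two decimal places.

SD = √12.25 = 3.500
r_full = 2·0.689 / (1 + 0.689) ≃ 0.816
SEM = 3.500·√(1 − 0.816) ≃ 1.502
SE_diff = √2 · SEM ≃ 2.124
z = |19 − 16| / 2.124 = 3 / 2.124 ≃ 1.412

1.41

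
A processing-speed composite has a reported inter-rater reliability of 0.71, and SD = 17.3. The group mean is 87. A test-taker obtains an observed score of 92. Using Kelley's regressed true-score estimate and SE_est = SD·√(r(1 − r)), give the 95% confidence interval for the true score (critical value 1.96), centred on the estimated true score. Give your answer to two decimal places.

T̂ = r·X + (1 − r)·M = 0.710*92 + 0.290*87 = 65.320 + 25.230 ≈ 90.550
SE_est = SD * √(r(1 − r)) = 17.300 * √0.206 ≈ 17.300 * 0.454 ≈ 7.850
95% CI: 90.550 ± 15.386 ≈ (75.164, 105.936)

[75.16, 105.94]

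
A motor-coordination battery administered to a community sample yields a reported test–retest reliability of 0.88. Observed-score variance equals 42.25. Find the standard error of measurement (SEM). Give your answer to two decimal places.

SD = √42.25 = 6.5000
The standard error of measurement is 6.5000×√(1 − 0.8800) ≈ 6.5000×0.3464 ≈ 2.2517.

2.25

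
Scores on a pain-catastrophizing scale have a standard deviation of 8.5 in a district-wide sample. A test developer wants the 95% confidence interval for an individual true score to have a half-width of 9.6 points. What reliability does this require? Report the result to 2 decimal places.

Required SEM = 9.6 / 1.96 ≈ 4.898
r = 1 − (4.898/8.5)² ≈ 1 − 0.332 ≈ 0.668

0.67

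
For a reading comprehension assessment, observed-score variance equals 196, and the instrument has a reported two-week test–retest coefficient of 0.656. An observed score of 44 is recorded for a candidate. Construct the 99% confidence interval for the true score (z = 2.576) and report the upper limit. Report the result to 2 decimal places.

65.15

SD = √196 = 14.00000
SEM = 14.00000 · √(1 − 0.65600) = 14.00000 · √0.34400 ≈ 14.00000 · 0.58652 ≈ 8.21121
Half-width = 2.576·8.21121 ≈ 21.15208
Upper limit = 44 + 21.15208 ≈ 65.15208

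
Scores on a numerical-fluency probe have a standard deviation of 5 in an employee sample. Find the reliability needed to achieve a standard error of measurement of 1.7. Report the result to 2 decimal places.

Required reliability = 1 − (SEM/SD)² = 1 − 0.1156 ≈ 0.8844

0.88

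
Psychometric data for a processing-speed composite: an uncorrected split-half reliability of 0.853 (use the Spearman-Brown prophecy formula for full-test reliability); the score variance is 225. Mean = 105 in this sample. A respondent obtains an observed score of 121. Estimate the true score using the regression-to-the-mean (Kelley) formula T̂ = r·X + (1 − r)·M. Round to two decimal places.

119.73

Spearman-Brown: r = 2(0.853) / (1 + 0.853) = 1.7060 / 1.8530 ≃ 0.9207
T̂ = 0.9207(121) + 0.0793(105) ≃ 119.7307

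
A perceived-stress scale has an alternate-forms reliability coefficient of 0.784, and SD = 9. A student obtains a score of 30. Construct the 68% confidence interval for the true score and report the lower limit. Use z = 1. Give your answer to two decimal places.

SEM = 9.00000 · √(1 − 0.78400) = 9.00000 · √0.21600 ≈ 9.00000 · 0.46476 ≈ 4.18282
Margin = 1 · 4.18282 ≈ 4.18282
Lower bound: 30 − 4.18282 = 25.81718

25.82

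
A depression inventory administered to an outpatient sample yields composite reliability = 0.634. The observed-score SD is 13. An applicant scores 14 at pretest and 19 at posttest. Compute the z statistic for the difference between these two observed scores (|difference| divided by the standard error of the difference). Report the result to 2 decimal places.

0.45

SEM = 13.000·√(1 − 0.634) ≈ 7.865
SE_diff = √2 · SEM ≈ 11.122
z = 5 / 11.122 ≈ 0.450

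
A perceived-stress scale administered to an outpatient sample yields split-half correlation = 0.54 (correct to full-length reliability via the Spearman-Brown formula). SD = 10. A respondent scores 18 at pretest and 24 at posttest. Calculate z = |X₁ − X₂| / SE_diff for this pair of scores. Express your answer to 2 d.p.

0.78

Full-length reliability (Spearman-Brown) = 2(0.54)/(1+0.54) ≈ 0.7013
SEM = 10.0000 × √(1 − 0.7013) = 10.0000 × √0.2987 ≈ 10.0000 × 0.5465 ≈ 5.4654
Standard error of the difference = 5.4654·√2 ≈ 7.7292
z = 6 / 7.7292 ≈ 0.7763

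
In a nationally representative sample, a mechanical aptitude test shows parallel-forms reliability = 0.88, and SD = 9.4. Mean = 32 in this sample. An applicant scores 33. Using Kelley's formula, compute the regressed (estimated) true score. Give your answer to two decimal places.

32.88

T̂ = r·X + (1 − r)·M = 0.880·33 + 0.120·32 = 29.040 + 3.840 ≈ 32.880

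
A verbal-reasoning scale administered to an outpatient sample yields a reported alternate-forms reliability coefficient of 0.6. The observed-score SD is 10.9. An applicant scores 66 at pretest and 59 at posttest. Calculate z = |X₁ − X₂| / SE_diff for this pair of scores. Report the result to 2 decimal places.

SEM = 10.9000 · √(1 − 0.6000) = 10.9000 · √0.4000 ≈ 10.9000 · 0.6325 ≈ 6.8938
Standard error of the difference = 6.8938·√2 ≈ 9.7493
z = 7 / 9.7493 ≈ 0.7180

0.72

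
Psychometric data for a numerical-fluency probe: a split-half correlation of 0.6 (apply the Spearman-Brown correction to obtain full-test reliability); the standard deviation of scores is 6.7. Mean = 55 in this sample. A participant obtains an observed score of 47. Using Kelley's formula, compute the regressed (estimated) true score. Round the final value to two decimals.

49.00

Spearman-Brown: r = 2(0.6) / (1 + 0.6) = 1.2000 / 1.6000 ≃ 0.7500
T̂ = r·X + (1 − r)·M = 0.7500×47 + 0.2500×55 = 35.2500 + 13.7500 ≃ 49.0000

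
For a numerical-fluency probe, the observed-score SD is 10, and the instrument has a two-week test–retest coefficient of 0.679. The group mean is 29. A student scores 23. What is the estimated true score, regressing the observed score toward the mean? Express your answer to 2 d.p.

Estimated true score = 0.679·23 + (1 − 0.679)·29 ≈ 24.926

24.93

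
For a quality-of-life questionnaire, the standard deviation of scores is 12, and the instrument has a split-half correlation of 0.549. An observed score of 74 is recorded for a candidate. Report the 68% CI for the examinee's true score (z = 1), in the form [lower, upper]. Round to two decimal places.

[67.52, 80.48]

Full-length reliability (Spearman-Brown) = 2(0.549)/(1+0.549) ≈ 0.7088
SEM = 12.0000 · √(1 − 0.7088) = 12.0000 · √0.2912 ≈ 12.0000 · 0.5396 ≈ 6.4751
Half-width = 1·6.4751 ≈ 6.4751
Interval: (67.5249, 80.4751)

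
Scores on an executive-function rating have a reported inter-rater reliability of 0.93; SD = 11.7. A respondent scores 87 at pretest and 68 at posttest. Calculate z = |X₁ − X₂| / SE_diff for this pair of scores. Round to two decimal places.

SEM = 11.7000 × √(1 − 0.9300) = 11.7000 × √0.0700 ≈ 11.7000 × 0.2646 ≈ 3.0955
SE_diff = √2 × SEM ≈ 4.3777
z = 19 / 4.3777 ≈ 4.3401

4.34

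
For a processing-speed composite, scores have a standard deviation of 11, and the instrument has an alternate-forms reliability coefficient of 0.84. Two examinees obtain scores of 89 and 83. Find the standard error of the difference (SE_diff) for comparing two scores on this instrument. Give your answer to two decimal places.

6.22

The standard error of measurement is 11.00000*√(1 − 0.84000) ≈ 11.00000*0.40000 ≈ 4.40000.
SE_diff = √2 * SEM ≈ 6.22254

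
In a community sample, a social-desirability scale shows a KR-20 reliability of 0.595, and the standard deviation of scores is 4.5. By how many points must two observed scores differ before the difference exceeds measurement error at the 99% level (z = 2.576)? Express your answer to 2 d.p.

10.43

The standard error of measurement is 4.5000*√(1 − 0.5950) ≃ 4.5000*0.6364 ≃ 2.8638.
Standard error of the difference = 2.8638·√2 ≃ 4.0500
Minimum reliable difference = 2.576 * SE_diff ≃ 2.576 * 4.0500 ≃ 10.4328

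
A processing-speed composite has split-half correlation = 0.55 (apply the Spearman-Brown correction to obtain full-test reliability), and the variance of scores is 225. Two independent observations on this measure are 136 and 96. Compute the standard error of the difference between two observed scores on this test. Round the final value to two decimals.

11.43

SD = √225 ≈ 15.00000
Spearman-Brown: r = 2(0.55) / (1 + 0.55) = 1.10000 / 1.55000 ≈ 0.70968
SEM = 15.00000×√(1 − 0.70968) ≈ 8.08224
SE_diff = SEM × √2 ≈ 8.08224 × 1.41421 ≈ 11.43001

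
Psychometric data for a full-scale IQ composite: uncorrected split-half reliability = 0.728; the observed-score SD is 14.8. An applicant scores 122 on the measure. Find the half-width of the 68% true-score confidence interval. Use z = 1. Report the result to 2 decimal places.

5.87

r_full = 2·0.728 / (1 + 0.728) ≈ 0.843
SEM = 14.800 · √(1 − 0.843) = 14.800 · √0.157 ≈ 14.800 · 0.397 ≈ 5.872
1 · SEM ≈ 5.872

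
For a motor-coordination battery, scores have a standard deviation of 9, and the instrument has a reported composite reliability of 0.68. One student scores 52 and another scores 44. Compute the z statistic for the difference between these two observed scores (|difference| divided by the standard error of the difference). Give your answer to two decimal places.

SEM = 9.0000·√(1 − 0.6800) ≈ 5.0912
Standard error of the difference = 5.0912·√2 ≈ 7.2000
z = |52 − 44| / 7.2000 = 8 / 7.2000 ≈ 1.1111

1.11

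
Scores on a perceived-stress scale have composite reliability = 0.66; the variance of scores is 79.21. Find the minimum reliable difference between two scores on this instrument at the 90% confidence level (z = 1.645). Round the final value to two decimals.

12.07

SD = √79.21 = 8.9000
SEM = 8.9000 · √(1 − 0.6600) = 8.9000 · √0.3400 ≈ 8.9000 · 0.5831 ≈ 5.1895
SE_diff = √2 · SEM ≈ 7.3391
Minimum reliable difference = 1.645 · SE_diff ≈ 1.645 · 7.3391 ≈ 12.0729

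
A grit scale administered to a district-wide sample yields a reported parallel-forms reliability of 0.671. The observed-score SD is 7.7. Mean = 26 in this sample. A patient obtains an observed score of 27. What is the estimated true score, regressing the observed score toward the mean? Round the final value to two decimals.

26.67

T̂ = r·X + (1 − r)·M = 0.671*27 + 0.329*26 = 18.117 + 8.554 ≈ 26.671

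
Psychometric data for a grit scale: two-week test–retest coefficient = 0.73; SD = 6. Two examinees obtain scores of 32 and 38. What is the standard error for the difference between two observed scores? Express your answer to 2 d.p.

4.41

The standard error of measurement is 6.00000·√(1 − 0.73000) ≈ 6.00000·0.51962 ≈ 3.11769.
Standard error of the difference = 3.11769·√2 ≈ 4.40908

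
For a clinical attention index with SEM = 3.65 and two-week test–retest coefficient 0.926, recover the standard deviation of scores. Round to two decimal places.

SD = SEM / √(1 − r) = 3.65 / √0.074 ≃ 3.65 / 0.272 ≃ 13.418

13.42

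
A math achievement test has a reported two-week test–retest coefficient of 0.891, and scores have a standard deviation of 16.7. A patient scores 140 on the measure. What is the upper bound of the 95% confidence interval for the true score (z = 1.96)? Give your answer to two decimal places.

150.81

SEM = 16.7000·√(1 − 0.8910) ≃ 5.5135
Half-width = 1.96·5.5135 ≃ 10.8065
Upper limit = 140 + 10.8065 ≃ 150.8065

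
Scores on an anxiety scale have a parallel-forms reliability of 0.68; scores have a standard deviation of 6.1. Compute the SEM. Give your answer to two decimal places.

3.45

SEM = 6.1000*√(1 − 0.6800) ≈ 3.4507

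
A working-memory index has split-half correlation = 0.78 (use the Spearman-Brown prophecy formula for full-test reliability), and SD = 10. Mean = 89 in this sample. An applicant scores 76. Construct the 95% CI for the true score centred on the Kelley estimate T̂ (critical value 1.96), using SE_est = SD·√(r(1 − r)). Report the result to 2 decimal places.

[71.16, 84.06]

Full-length reliability (Spearman-Brown) = 2(0.78)/(1+0.78) ≈ 0.87640
Estimated true score = 0.87640·76 + (1 − 0.87640)·89 ≈ 77.60674
SE_est = SD · √(r(1 − r)) = 10.00000 · √0.10832 ≈ 10.00000 · 0.32912 ≈ 3.29120
95% CI: 77.60674 ± 6.45074 ≈ (71.15600, 84.05748)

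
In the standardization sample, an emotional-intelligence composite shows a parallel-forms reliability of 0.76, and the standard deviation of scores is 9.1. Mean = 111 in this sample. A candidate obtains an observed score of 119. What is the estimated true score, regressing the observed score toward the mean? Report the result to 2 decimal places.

T̂ = 0.7600(119) + 0.2400(111) ≈ 117.0800

117.08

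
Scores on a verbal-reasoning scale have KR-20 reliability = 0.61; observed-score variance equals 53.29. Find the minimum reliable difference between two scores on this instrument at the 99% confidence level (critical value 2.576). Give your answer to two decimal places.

SD = √53.29 ≃ 7.30000
SEM = 7.30000×√(1 − 0.61000) ≃ 4.55885
SE_diff = √2 × SEM ≃ 6.44719
Smallest detectable difference = 2.576×6.44719 ≃ 16.60795

16.61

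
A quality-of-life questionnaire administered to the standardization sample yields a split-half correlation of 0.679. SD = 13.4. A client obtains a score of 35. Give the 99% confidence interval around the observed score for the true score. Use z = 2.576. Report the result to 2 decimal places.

r_full = 2·0.679 / (1 + 0.679) ≈ 0.80881
SEM = 13.40000 × √(1 − 0.80881) = 13.40000 × √0.19119 ≈ 13.40000 × 0.43725 ≈ 5.85911
Margin = 2.576 × 5.85911 ≈ 15.09308
99% CI: 35 ± 15.09308 = [19.90692, 50.09308]

[19.91, 50.09]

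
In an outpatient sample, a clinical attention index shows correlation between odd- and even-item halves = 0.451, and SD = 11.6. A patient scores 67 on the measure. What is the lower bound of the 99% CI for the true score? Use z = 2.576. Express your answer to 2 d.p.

Full-length reliability (Spearman-Brown) = 2(0.451)/(1+0.451) ≃ 0.6216
SEM = 11.6000 * √(1 − 0.6216) = 11.6000 * √0.3784 ≃ 11.6000 * 0.6151 ≃ 7.1353
Half-width = 2.576*7.1353 ≃ 18.3805
Lower limit = 67 − 18.3805 ≃ 48.6195

48.62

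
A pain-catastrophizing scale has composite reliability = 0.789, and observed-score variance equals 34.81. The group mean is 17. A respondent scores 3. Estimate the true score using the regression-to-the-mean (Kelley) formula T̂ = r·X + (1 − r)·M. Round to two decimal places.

5.95

T̂ = r·X + (1 − r)·M = 0.7890×3 + 0.2110×17 = 2.3670 + 3.5870 ≈ 5.9540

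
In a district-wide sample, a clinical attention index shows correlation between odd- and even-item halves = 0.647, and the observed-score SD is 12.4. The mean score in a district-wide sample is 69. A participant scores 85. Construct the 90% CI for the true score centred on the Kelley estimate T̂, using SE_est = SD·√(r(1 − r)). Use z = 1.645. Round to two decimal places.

[73.20, 89.94]

Full-length reliability (Spearman-Brown) = 2(0.647)/(1+0.647) ≈ 0.7857
Estimated true score = 0.7857*85 + (1 − 0.7857)*69 ≈ 81.5707
SE_est = 12.4000*√(0.7857*0.2143) ≈ 5.0884
90% CI: 81.5707 ± 8.3704 ≈ (73.2003, 89.9412)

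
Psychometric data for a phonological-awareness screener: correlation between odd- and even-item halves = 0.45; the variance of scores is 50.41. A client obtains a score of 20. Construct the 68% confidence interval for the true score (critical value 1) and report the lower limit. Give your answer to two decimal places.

SD = √50.41 = 7.100
r_full = 2·0.45 / (1 + 0.45) ≃ 0.621
SEM = 7.100×√(1 − 0.621) ≃ 4.373
Margin = 1 × 4.373 ≃ 4.373
Lower bound: 20 − 4.373 = 15.627

15.63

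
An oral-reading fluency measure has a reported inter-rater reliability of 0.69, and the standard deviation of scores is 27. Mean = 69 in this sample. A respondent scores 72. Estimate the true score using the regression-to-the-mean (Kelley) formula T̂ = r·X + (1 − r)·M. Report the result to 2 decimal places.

71.07

T̂ = r·X + (1 − r)·M = 0.690*72 + 0.310*69 = 49.680 + 21.390 ≈ 71.070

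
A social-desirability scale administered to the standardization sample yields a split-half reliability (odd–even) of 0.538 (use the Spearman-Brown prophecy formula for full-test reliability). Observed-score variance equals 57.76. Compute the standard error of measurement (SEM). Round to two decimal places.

4.17

σ = 57.76^(1/2) = 7.6000
Spearman-Brown: r = 2(0.538) / (1 + 0.538) = 1.0760 / 1.5380 ≈ 0.6996
The standard error of measurement is 7.6000×√(1 − 0.6996) ≈ 7.6000×0.5481 ≈ 4.1654.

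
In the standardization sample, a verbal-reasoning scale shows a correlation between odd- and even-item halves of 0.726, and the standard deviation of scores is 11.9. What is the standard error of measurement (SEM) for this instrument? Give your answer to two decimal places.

4.74

Spearman-Brown: r = 2(0.726) / (1 + 0.726) = 1.452 / 1.726 ≈ 0.841
SEM = 11.900×√(1 − 0.841) ≈ 4.741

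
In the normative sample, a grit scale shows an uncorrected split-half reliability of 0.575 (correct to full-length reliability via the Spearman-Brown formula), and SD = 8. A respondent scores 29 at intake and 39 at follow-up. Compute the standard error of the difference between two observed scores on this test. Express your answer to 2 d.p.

r_full = 2·0.575 / (1 + 0.575) ≈ 0.7302
SEM = 8.0000 · √(1 − 0.7302) = 8.0000 · √0.2698 ≈ 8.0000 · 0.5195 ≈ 4.1557
SE_diff = SEM · √2 ≈ 4.1557 · 1.4142 ≈ 5.8770

5.88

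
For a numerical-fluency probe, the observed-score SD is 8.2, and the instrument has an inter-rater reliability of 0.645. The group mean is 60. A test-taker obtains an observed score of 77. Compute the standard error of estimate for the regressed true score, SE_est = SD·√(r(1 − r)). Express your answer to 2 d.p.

SE_est = SD · √(r(1 − r)) = 8.200 · √0.229 ≈ 8.200 · 0.479 ≈ 3.924

3.92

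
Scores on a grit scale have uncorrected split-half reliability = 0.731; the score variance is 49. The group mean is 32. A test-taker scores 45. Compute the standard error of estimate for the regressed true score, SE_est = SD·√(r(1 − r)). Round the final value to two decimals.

2.54

σ = 49^(1/2) = 7.000
r_full = 2·0.731 / (1 + 0.731) ≈ 0.845
SE_est = SD · √(r(1 − r)) = 7.000 · √0.131 ≈ 7.000 · 0.362 ≈ 2.536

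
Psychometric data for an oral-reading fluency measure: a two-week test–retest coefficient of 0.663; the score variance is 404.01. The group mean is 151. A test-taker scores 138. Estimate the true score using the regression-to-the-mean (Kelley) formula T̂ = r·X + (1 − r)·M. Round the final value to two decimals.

T̂ = r·X + (1 − r)·M = 0.66300×138 + 0.33700×151 = 91.49400 + 50.88700 ≈ 142.38100

142.38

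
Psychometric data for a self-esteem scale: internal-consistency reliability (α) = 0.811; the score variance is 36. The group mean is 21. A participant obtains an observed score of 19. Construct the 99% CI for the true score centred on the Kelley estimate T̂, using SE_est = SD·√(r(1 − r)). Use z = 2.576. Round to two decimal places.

[13.33, 25.43]

σ = 36^(1/2) = 6.0000
T̂ = 0.8110(19) + 0.1890(21) ≈ 19.3780
SE_est = 6.0000·√[r(1 − r)] ≈ 2.3491
99% CI: 19.3780 ± 6.0512 ≈ (13.3268, 25.4292)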